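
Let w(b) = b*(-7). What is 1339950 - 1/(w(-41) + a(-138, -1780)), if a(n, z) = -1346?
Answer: 1419007051/1059 ≈ 1.3400e+6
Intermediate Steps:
w(b) = -7*b
1339950 - 1/(w(-41) + a(-138, -1780)) = 1339950 - 1/(-7*(-41) - 1346) = 1339950 - 1/(287 - 1346) = 1339950 - 1/(-1059) = 1339950 - 1*(-1/1059) = 1339950 + 1/1059 = 1419007051/1059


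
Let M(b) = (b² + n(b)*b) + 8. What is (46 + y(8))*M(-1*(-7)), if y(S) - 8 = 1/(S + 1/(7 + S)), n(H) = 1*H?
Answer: 694194/121 ≈ 5737.1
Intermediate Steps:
n(H) = H
M(b) = 8 + 2*b² (M(b) = (b² + b*b) + 8 = (b² + b²) + 8 = 2*b² + 8 = 8 + 2*b²)
y(S) = 8 + 1/(S + 1/(7 + S))
(46 + y(8))*M(-1*(-7)) = (46 + (15 + 8*8² + 57*8)/(1 + 8² + 7*8))*(8 + 2*(-1*(-7))²) = (46 + (15 + 8*64 + 456)/(1 + 64 + 56))*(8 + 2*7²) = (46 + (15 + 512 + 456)/121)*(8 + 2*49) = (46 + (1/121)*983)*(8 + 98) = (46 + 983/121)*106 = (6549/121)*106 = 694194/121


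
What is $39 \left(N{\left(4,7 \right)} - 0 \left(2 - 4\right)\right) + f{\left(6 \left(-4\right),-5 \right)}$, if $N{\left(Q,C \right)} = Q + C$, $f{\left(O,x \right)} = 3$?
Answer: $432$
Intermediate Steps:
$N{\left(Q,C \right)} = C + Q$
$39 \left(N{\left(4,7 \right)} - 0 \left(2 - 4\right)\right) + f{\left(6 \left(-4\right),-5 \right)} = 39 \left(\left(7 + 4\right) - 0 \left(2 - 4\right)\right) + 3 = 39 \left(11 - 0 \left(-2\right)\right) + 3 = 39 \left(11 - 0\right) + 3 = 39 \left(11 + 0\right) + 3 = 39 \cdot 11 + 3 = 429 + 3 = 432$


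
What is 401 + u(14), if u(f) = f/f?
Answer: 402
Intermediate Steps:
u(f) = 1
401 + u(14) = 401 + 1 = 402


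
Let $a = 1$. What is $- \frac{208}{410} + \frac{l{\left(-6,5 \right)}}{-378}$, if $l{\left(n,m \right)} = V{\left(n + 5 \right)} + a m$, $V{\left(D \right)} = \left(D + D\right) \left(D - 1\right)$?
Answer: $- \frac{4573}{8610} \approx -0.53113$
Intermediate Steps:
$V{\left(D \right)} = 2 D \left(-1 + D\right)$
$l{\left(n,m \right)} = m + 2 \left(4 + n\right) \left(5 + n\right)$ ($l{\left(n,m \right)} = 2 \left(n + 5\right) \left(-1 + \left(n + 5\right)\right) + 1 m = 2 \left(5 + n\right) \left(-1 + \left(5 + n\right)\right) + m = 2 \left(5 + n\right) \left(4 + n\right) + m = 2 \left(4 + n\right) \left(5 + n\right) + m = m + 2 \left(4 + n\right) \left(5 + n\right)$)
$- \frac{208}{410} + \frac{l{\left(-6,5 \right)}}{-378} = - \frac{208}{410} + \frac{5 + 2 \left(4 - 6\right) \left(5 - 6\right)}{-378} = \left(-208\right) \frac{1}{410} + \left(5 + 2 \left(-2\right) \left(-1\right)\right) \left(- \frac{1}{378}\right) = - \frac{104}{205} + \left(5 + 4\right) \left(- \frac{1}{378}\right) = - \frac{104}{205} + 9 \left(- \frac{1}{378}\right) = - \frac{104}{205} - \frac{1}{42} = - \frac{4573}{8610}$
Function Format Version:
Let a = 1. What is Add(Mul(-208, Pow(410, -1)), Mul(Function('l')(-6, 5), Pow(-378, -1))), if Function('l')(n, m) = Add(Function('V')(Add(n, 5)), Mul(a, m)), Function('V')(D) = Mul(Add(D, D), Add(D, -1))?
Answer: Rational(-4573, 8610) ≈ -0.53113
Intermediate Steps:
Function('V')(D) = Mul(2, D, Add(-1, D)) (Function('V')(D) = Mul(Mul(2, D), Add(-1, D)) = Mul(2, D, Add(-1, D)))
Function('l')(n, m) = Add(m, Mul(2, Add(4, n), Add(5, n))) (Function('l')(n, m) = Add(Mul(2, Add(n, 5), Add(-1, Add(n, 5))), Mul(1, m)) = Add(Mul(2, Add(5, n), Add(-1, Add(5, n))), m) = Add(Mul(2, Add(5, n), Add(4, n)), m) = Add(Mul(2, Add(4, n), Add(5, n)), m) = Add(m, Mul(2, Add(4, n), Add(5, n))))
Add(Mul(-208, Pow(410, -1)), Mul(Function('l')(-6, 5), Pow(-378, -1))) = Add(Mul(-208, Pow(410, -1)), Mul(Add(5, Mul(2, Add(4, -6), Add(5, -6))), Pow(-378, -1))) = Add(Mul(-208, Rational(1, 410)), Mul(Add(5, Mul(2, -2, -1)), Rational(-1, 378))) = Add(Rational(-104, 205), Mul(Add(5, 4), Rational(-1, 378))) = Add(Rational(-104, 205), Mul(9, Rational(-1, 378))) = Add(Rational(-104, 205), Rational(-1, 42)) = Rational(-4573, 8610)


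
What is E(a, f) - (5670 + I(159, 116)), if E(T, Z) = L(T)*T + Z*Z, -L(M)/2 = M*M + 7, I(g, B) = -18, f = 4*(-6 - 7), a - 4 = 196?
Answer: -16005748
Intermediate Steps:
a = 200 (a = 4 + 196 = 200)
f = -52 (f = 4*(-13) = -52)
L(M) = -14 - 2*M**2 (L(M) = -2*(M*M + 7) = -2*(M**2 + 7) = -2*(7 + M**2) = -14 - 2*M**2)
E(T, Z) = Z**2 + T*(-14 - 2*T**2) (E(T, Z) = (-14 - 2*T**2)*T + Z*Z = T*(-14 - 2*T**2) + Z**2 = Z**2 + T*(-14 - 2*T**2))
E(a, f) - (5670 + I(159, 116)) = ((-52)**2 - 2*200*(7 + 200**2)) - (5670 - 18) = (2704 - 2*200*(7 + 40000)) - 1*5652 = (2704 - 2*200*40007) - 5652 = (2704 - 16002800) - 5652 = -16000096 - 5652 = -16005748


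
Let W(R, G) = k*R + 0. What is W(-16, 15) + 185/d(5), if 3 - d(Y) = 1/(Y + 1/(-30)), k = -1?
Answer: 34237/417 ≈ 82.103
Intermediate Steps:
d(Y) = 3 - 1/(-1/30 + Y) (d(Y) = 3 - 1/(Y + 1/(-30)) = 3 - 1/(Y - 1/30) = 3 - 1/(-1/30 + Y))
W(R, G) = -R (W(R, G) = -R + 0 = -R)
W(-16, 15) + 185/d(5) = -1*(-16) + 185/((3*(-11 + 30*5)/(-1 + 30*5))) = 16 + 185/((3*(-11 + 150)/(-1 + 150))) = 16 + 185/((3*139/149)) = 16 + 185/((3*(1/149)*139)) = 16 + 185/(417/149) = 16 + 185*(149/417) = 16 + 27565/417 = 34237/417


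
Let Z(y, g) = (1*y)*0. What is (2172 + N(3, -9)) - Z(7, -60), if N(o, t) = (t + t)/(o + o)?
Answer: 2169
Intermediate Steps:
N(o, t) = t/o (N(o, t) = (2*t)/((2*o)) = (2*t)*(1/(2*o)) = t/o)
Z(y, g) = 0 (Z(y, g) = y*0 = 0)
(2172 + N(3, -9)) - Z(7, -60) = (2172 - 9/3) - 1*0 = (2172 - 9*⅓) + 0 = (2172 - 3) + 0 = 2169 + 0 = 2169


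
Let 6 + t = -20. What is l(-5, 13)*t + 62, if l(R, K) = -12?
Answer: 374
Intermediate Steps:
t = -26 (t = -6 - 20 = -26)
l(-5, 13)*t + 62 = -12*(-26) + 62 = 312 + 62 = 374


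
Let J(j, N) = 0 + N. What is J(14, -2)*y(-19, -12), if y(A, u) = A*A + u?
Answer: -698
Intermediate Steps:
y(A, u) = u + A² (y(A, u) = A² + u = u + A²)
J(j, N) = N
J(14, -2)*y(-19, -12) = -2*(-12 + (-19)²) = -2*(-12 + 361) = -2*349 = -698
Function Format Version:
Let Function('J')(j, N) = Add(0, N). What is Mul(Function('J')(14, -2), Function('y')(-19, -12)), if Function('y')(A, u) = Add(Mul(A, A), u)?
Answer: -698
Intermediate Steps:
Function('y')(A, u) = Add(u, Pow(A, 2)) (Function('y')(A, u) = Add(Pow(A, 2), u) = Add(u, Pow(A, 2)))
Function('J')(j, N) = N
Mul(Function('J')(14, -2), Function('y')(-19, -12)) = Mul(-2, Add(-12, Pow(-19, 2))) = Mul(-2, Add(-12, 361)) = Mul(-2, 349) = -698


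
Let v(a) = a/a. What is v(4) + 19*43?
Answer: 818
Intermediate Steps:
v(a) = 1
v(4) + 19*43 = 1 + 19*43 = 1 + 817 = 818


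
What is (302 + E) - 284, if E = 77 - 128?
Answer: -33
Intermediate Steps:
E = -51
(302 + E) - 284 = (302 - 51) - 284 = 251 - 284 = -33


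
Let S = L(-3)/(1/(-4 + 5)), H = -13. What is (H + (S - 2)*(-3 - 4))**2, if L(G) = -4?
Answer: 841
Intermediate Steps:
S = -4 (S = -4/(1/(-4 + 5)) = -4/(1/1) = -4/1 = -4*1 = -4)
(H + (S - 2)*(-3 - 4))**2 = (-13 + (-4 - 2)*(-3 - 4))**2 = (-13 - 6*(-7))**2 = (-13 + 42)**2 = 29**2 = 841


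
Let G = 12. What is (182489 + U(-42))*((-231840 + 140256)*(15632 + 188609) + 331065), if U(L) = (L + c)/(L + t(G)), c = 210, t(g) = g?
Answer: -17066647464823143/5 ≈ -3.4133e+15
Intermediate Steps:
U(L) = (210 + L)/(12 + L) (U(L) = (L + 210)/(L + 12) = (210 + L)/(12 + L))
(182489 + U(-42))*((-231840 + 140256)*(15632 + 188609) + 331065) = (182489 + (210 - 42)/(12 - 42))*((-231840 + 140256)*(15632 + 188609) + 331065) = (182489 + 168/(-30))*(-91584*204241 + 331065) = (182489 - 1/30*168)*(-18705207744 + 331065) = (182489 - 28/5)*(-18704876679) = (912417/5)*(-18704876679) = -17066647464823143/5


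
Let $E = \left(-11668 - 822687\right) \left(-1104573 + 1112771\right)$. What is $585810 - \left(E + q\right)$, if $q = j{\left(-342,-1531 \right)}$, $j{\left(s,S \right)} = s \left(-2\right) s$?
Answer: $6840862028$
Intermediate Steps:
$j{\left(s,S \right)} = - 2 s^{2}$ ($j{\left(s,S \right)} = - 2 s s = - 2 s^{2}$)
$q = -233928$ ($q = - 2 \left(-342\right)^{2} = \left(-2\right) 116964 = -233928$)
$E = -6840042290$ ($E = \left(-834355\right) 8198 = -6840042290$)
$585810 - \left(E + q\right) = 585810 - \left(-6840042290 - 233928\right) = 585810 - -6840276218 = 585810 + 6840276218 = 6840862028$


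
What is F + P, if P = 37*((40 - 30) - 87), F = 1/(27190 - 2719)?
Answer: -69717878/24471 ≈ -2849.0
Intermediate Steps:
F = 1/24471 ≈ 4.0865e-5
P = -2849 (P = 37*(10 - 87) = 37*(-77) = -2849)
F + P = 1/24471 - 2849 = -69717878/24471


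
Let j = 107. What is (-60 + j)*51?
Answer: 2397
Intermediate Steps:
(-60 + j)*51 = (-60 + 107)*51 = 47*51 = 2397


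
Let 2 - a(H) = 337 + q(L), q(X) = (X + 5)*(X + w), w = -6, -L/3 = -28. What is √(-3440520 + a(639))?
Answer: I*√3447797 ≈ 1856.8*I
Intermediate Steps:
L = 84 (L = -3*(-28) = 84)
q(X) = (-6 + X)*(5 + X) (q(X) = (X + 5)*(X - 6) = (5 + X)*(-6 + X) = (-6 + X)*(5 + X))
a(H) = -7277 (a(H) = 2 - (337 + (-30 + 84² - 1*84)) = 2 - (337 + (-30 + 7056 - 84)) = 2 - (337 + 6942) = 2 - 1*7279 = 2 - 7279 = -7277)
√(-3440520 + a(639)) = √(-3440520 - 7277) = √(-3447797) = I*√3447797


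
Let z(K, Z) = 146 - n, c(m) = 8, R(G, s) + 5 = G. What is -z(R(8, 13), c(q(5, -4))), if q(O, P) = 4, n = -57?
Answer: -203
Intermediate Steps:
R(G, s) = -5 + G
z(K, Z) = 203 (z(K, Z) = 146 - 1*(-57) = 146 + 57 = 203)
-z(R(8, 13), c(q(5, -4))) = -1*203 = -203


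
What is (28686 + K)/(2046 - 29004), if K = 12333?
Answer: -13673/8986 ≈ -1.5216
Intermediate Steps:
(28686 + K)/(2046 - 29004) = (28686 + 12333)/(2046 - 29004) = 41019/(-26958) = 41019*(-1/26958) = -13673/8986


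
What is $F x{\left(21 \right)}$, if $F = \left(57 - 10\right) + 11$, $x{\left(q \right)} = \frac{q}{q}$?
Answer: $58$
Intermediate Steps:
$x{\left(q \right)} = 1$
$F = 58$ ($F = 47 + 11 = 58$)
$F x{\left(21 \right)} = 58 \cdot 1 = 58$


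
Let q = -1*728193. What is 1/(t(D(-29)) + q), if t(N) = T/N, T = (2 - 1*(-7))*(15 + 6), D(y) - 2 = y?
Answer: -1/728200 ≈ -1.3732e-6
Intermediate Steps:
D(y) = 2 + y
T = 189 (T = (2 + 7)*21 = 9*21 = 189)
t(N) = 189/N
q = -728193
1/(t(D(-29)) + q) = 1/(189/(2 - 29) - 728193) = 1/(189/(-27) - 728193) = 1/(189*(-1/27) - 728193) = 1/(-7 - 728193) = 1/(-728200) = -1/728200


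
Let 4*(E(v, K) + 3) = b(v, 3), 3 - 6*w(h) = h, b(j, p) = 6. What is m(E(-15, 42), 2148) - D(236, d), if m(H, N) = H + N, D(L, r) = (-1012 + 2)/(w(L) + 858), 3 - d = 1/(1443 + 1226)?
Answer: 4222443/1966 ≈ 2147.7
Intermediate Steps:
w(h) = ½ - h/6
d = 8006/2669 (d = 3 - 1/(1443 + 1226) = 3 - 1/2669 = 8006/2669 ≈ 2.9996)
D(L, r) = -1010/(1717/2 - L/6) (D(L, r) = (-1012 + 2)/((½ - L/6) + 858) = -1010/(1717/2 - L/6))
E(v, K) = -3/2 (E(v, K) = -3 + (¼)*6 = -3 + 3/2 = -3/2)
m(E(-15, 42), 2148) - D(236, d) = (-3/2 + 2148) - 6060/(-5151 + 236) = 4293/2 - 6060/(-4915) = 4293/2 - 6060*(-1)/4915 = 4293/2 - 1*(-1212/983) = 4293/2 + 1212/983 = 4222443/1966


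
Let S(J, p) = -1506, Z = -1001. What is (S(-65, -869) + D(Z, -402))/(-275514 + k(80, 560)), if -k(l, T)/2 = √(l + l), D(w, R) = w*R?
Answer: -27613115136/18976990889 + 801792*√10/18976990889 ≈ -1.4550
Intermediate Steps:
D(w, R) = R*w
k(l, T) = -2*√2*√l (k(l, T) = -2*√(l + l) = -2*√2*√l)
(S(-65, -869) + D(Z, -402))/(-275514 + k(80, 560)) = (-1506 - 402*(-1001))/(-275514 - 2*√2*√80) = (-1506 + 402402)/(-275514 - 2*√2*4*√5) = 400896/(-275514 - 8*√10)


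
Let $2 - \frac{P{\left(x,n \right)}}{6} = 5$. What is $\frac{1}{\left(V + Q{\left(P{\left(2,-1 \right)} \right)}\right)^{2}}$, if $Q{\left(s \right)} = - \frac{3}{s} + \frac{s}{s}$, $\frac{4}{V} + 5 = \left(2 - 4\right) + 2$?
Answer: $\frac{900}{121} \approx 7.438$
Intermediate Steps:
$P{\left(x,n \right)} = -18$ ($P{\left(x,n \right)} = 12 - 30 = -18$)
$V = - \frac{4}{5}$ ($V = \frac{4}{-5 + \left(\left(2 - 4\right) + 2\right)} = \frac{4}{-5 + \left(-2 + 2\right)} = \frac{4}{-5 + 0} = \frac{4}{-5} = 4 \left(- \frac{1}{5}\right) = - \frac{4}{5} \approx -0.8$)
$Q{\left(s \right)} = 1 - \frac{3}{s}$ ($Q{\left(s \right)} = - \frac{3}{s} + 1 = 1 - \frac{3}{s}$)
$\frac{1}{\left(V + Q{\left(P{\left(2,-1 \right)} \right)}\right)^{2}} = \frac{1}{\left(- \frac{4}{5} + \frac{-3 - 18}{-18}\right)^{2}} = \frac{1}{\left(- \frac{4}{5} - - \frac{7}{6}\right)^{2}} = \frac{1}{\left(- \frac{4}{5} + \frac{7}{6}\right)^{2}} = \frac{1}{\left(\frac{11}{30}\right)^{2}} = \frac{1}{\frac{121}{900}} = \frac{900}{121}$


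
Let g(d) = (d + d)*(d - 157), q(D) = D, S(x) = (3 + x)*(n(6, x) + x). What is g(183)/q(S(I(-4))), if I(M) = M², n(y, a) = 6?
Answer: 4758/209 ≈ 22.766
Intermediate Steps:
S(x) = (3 + x)*(6 + x)
g(d) = 2*d*(-157 + d) (g(d) = (2*d)*(-157 + d) = 2*d*(-157 + d))
g(183)/q(S(I(-4))) = (2*183*(-157 + 183))/(18 + ((-4)²)² + 9*(-4)²) = (2*183*26)/(18 + 16² + 9*16) = 9516/(18 + 256 + 144) = 9516/418 = 9516*(1/418) = 4758/209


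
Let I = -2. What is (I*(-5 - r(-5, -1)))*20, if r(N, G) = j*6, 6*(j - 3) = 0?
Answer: 920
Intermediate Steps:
j = 3 (j = 3 + (⅙)*0 = 3 + 0 = 3)
r(N, G) = 18 (r(N, G) = 3*6 = 18)
(I*(-5 - r(-5, -1)))*20 = -2*(-5 - 1*18)*20 = -2*(-5 - 18)*20 = -2*(-23)*20 = 46*20 = 920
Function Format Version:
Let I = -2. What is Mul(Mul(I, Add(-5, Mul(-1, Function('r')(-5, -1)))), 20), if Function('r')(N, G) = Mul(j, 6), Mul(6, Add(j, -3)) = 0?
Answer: 920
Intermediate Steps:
j = 3 (j = Add(3, Mul(Rational(1, 6), 0)) = Add(3, 0) = 3)
Function('r')(N, G) = 18 (Function('r')(N, G) = Mul(3, 6) = 18)
Mul(Mul(I, Add(-5, Mul(-1, Function('r')(-5, -1)))), 20) = Mul(Mul(-2, Add(-5, Mul(-1, 18))), 20) = Mul(Mul(-2, Add(-5, -18)), 20) = Mul(Mul(-2, -23), 20) = Mul(46, 20) = 920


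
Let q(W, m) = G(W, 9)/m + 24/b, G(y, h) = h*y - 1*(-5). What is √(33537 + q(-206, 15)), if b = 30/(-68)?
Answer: √300234/3 ≈ 182.65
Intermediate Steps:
G(y, h) = 5 + h*y (G(y, h) = h*y + 5 = 5 + h*y)
b = -15/34 (b = 30*(-1/68) = -15/34 ≈ -0.44118)
q(W, m) = -272/5 + (5 + 9*W)/m (q(W, m) = (5 + 9*W)/m + 24/(-15/34) = (5 + 9*W)/m + 24*(-34/15) = (5 + 9*W)/m - 272/5 = -272/5 + (5 + 9*W)/m)
√(33537 + q(-206, 15)) = √(33537 + (⅕)*(25 - 272*15 + 45*(-206))/15) = √(33537 + (⅕)*(1/15)*(25 - 4080 - 9270)) = √(33537 + (⅕)*(1/15)*(-13325)) = √(33537 - 533/3) = √(100078/3) = √300234/3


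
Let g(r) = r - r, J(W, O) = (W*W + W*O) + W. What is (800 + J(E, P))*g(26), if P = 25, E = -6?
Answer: 0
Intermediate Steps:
J(W, O) = W + W**2 + O*W (J(W, O) = (W**2 + O*W) + W = W + W**2 + O*W)
g(r) = 0
(800 + J(E, P))*g(26) = (800 - 6*(1 + 25 - 6))*0 = (800 - 6*20)*0 = (800 - 120)*0 = 680*0 = 0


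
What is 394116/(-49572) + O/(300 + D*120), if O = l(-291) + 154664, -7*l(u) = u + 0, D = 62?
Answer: 299354141/24868620 ≈ 12.037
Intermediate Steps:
l(u) = -u/7 (l(u) = -(u + 0)/7 = -u/7)
O = 1082939/7 (O = -⅐*(-291) + 154664 = 291/7 + 154664 = 1082939/7 ≈ 1.5471e+5)
394116/(-49572) + O/(300 + D*120) = 394116/(-49572) + 1082939/(7*(300 + 62*120)) = 394116*(-1/49572) + 1082939/(7*(300 + 7440)) = -32843/4131 + (1082939/7)/7740 = -32843/4131 + (1082939/7)*(1/7740) = -32843/4131 + 1082939/54180 = 299354141/24868620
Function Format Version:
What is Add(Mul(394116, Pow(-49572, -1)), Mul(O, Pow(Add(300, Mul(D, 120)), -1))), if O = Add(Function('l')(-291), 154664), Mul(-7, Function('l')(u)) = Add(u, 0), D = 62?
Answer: Rational(299354141, 24868620) ≈ 12.037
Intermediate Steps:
Function('l')(u) = Mul(Rational(-1, 7), u) (Function('l')(u) = Mul(Rational(-1, 7), Add(u, 0)) = Mul(Rational(-1, 7), u))
O = Rational(1082939, 7) (O = Add(Mul(Rational(-1, 7), -291), 154664) = Add(Rational(291, 7), 154664) = Rational(1082939, 7) ≈ 1.5471e+5)
Add(Mul(394116, Pow(-49572, -1)), Mul(O, Pow(Add(300, Mul(D, 120)), -1))) = Add(Mul(394116, Pow(-49572, -1)), Mul(Rational(1082939, 7), Pow(Add(300, Mul(62, 120)), -1))) = Add(Mul(394116, Rational(-1, 49572)), Mul(Rational(1082939, 7), Pow(Add(300, 7440), -1))) = Add(Rational(-32843, 4131), Mul(Rational(1082939, 7), Pow(7740, -1))) = Add(Rational(-32843, 4131), Mul(Rational(1082939, 7), Rational(1, 7740))) = Add(Rational(-32843, 4131), Rational(1082939, 54180)) = Rational(299354141, 24868620)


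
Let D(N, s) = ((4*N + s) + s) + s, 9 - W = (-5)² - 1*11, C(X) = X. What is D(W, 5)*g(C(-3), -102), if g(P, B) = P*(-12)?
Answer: -180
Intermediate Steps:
W = -5 (W = 9 - ((-5)² - 1*11) = 9 - (25 - 11) = 9 - 1*14 = 9 - 14 = -5)
g(P, B) = -12*P
D(N, s) = 3*s + 4*N (D(N, s) = ((s + 4*N) + s) + s = (2*s + 4*N) + s = 3*s + 4*N)
D(W, 5)*g(C(-3), -102) = (3*5 + 4*(-5))*(-12*(-3)) = (15 - 20)*36 = -5*36 = -180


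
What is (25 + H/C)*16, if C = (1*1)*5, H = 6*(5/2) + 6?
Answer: 2336/5 ≈ 467.20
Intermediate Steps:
H = 21 (H = 6*(5*(½)) + 6 = 6*(5/2) + 6 = 15 + 6 = 21)
C = 5 (C = 1*5 = 5)
(25 + H/C)*16 = (25 + 21/5)*16 = (146/5)*16 = 2336/5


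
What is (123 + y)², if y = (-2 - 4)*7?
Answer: 6561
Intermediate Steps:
y = -42 (y = -6*7 = -42)
(123 + y)² = (123 - 42)² = 81² = 6561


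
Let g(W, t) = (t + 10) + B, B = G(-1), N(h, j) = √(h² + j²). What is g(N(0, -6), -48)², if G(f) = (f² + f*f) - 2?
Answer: 1444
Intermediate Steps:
G(f) = -2 + 2*f² (G(f) = (f² + f²) - 2 = 2*f² - 2 = -2 + 2*f²)
B = 0 (B = -2 + 2*(-1)² = -2 + 2*1 = -2 + 2 = 0)
g(W, t) = 10 + t (g(W, t) = (t + 10) + 0 = (10 + t) + 0 = 10 + t)
g(N(0, -6), -48)² = (10 - 48)² = (-38)² = 1444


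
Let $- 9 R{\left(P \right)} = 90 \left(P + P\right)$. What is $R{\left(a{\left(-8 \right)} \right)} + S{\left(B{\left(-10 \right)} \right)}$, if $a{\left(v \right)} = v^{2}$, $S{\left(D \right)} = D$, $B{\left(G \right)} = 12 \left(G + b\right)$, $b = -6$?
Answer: $-1472$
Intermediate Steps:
$B{\left(G \right)} = -72 + 12 G$ ($B{\left(G \right)} = 12 \left(G - 6\right) = 12 \left(-6 + G\right) = -72 + 12 G$)
$R{\left(P \right)} = - 20 P$ ($R{\left(P \right)} = - \frac{90 \left(P + P\right)}{9} = - \frac{90 \cdot 2 P}{9} = - \frac{180 P}{9} = - 20 P$)
$R{\left(a{\left(-8 \right)} \right)} + S{\left(B{\left(-10 \right)} \right)} = - 20 \left(-8\right)^{2} + \left(-72 + 12 \left(-10\right)\right) = \left(-20\right) 64 - 192 = -1280 - 192 = -1472$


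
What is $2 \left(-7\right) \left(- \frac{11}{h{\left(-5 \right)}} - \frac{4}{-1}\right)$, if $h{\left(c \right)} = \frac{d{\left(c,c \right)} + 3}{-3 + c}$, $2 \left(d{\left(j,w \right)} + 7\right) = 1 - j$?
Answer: $1176$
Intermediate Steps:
$d{\left(j,w \right)} = - \frac{13}{2} - \frac{j}{2}$ ($d{\left(j,w \right)} = -7 + \frac{1 - j}{2} = -7 - \left(- \frac{1}{2} + \frac{j}{2}\right) = - \frac{13}{2} - \frac{j}{2}$)
$h{\left(c \right)} = \frac{- \frac{7}{2} - \frac{c}{2}}{-3 + c}$ ($h{\left(c \right)} = \frac{\left(- \frac{13}{2} - \frac{c}{2}\right) + 3}{-3 + c} = \frac{- \frac{7}{2} - \frac{c}{2}}{-3 + c}$)
$2 \left(-7\right) \left(- \frac{11}{h{\left(-5 \right)}} - \frac{4}{-1}\right) = 2 \left(-7\right) \left(- \frac{11}{\frac{1}{2} \frac{1}{-3 - 5} \left(-7 - -5\right)} - \frac{4}{-1}\right) = - 14 \left(- \frac{11}{\frac{1}{2} \frac{1}{-8} \left(-7 + 5\right)} - -4\right) = - 14 \left(- \frac{11}{\frac{1}{2} \left(- \frac{1}{8}\right) \left(-2\right)} + 4\right) = - 14 \left(- 11 \frac{1}{\frac{1}{8}} + 4\right) = - 14 \left(\left(-11\right) 8 + 4\right) = - 14 \left(-88 + 4\right) = \left(-14\right) \left(-84\right) = 1176$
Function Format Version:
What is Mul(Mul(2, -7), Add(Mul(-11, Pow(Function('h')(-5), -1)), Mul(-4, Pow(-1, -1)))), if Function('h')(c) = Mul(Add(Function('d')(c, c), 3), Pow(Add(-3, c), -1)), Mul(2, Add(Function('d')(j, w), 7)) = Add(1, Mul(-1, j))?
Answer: 1176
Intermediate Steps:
Function('d')(j, w) = Add(Rational(-13, 2), Mul(Rational(-1, 2), j)) (Function('d')(j, w) = Add(-7, Mul(Rational(1, 2), Add(1, Mul(-1, j)))) = Add(-7, Add(Rational(1, 2), Mul(Rational(-1, 2), j))) = Add(Rational(-13, 2), Mul(Rational(-1, 2), j)))
Function('h')(c) = Mul(Pow(Add(-3, c), -1), Add(Rational(-7, 2), Mul(Rational(-1, 2), c))) (Function('h')(c) = Mul(Add(Add(Rational(-13, 2), Mul(Rational(-1, 2), c)), 3), Pow(Add(-3, c), -1)) = Mul(Add(Rational(-7, 2), Mul(Rational(-1, 2), c)), Pow(Add(-3, c), -1)) = Mul(Pow(Add(-3, c), -1), Add(Rational(-7, 2), Mul(Rational(-1, 2), c))))
Mul(Mul(2, -7), Add(Mul(-11, Pow(Function('h')(-5), -1)), Mul(-4, Pow(-1, -1)))) = Mul(Mul(2, -7), Add(Mul(-11, Pow(Mul(Rational(1, 2), Pow(Add(-3, -5), -1), Add(-7, Mul(-1, -5))), -1)), Mul(-4, Pow(-1, -1)))) = Mul(-14, Add(Mul(-11, Pow(Mul(Rational(1, 2), Pow(-8, -1), Add(-7, 5)), -1)), Mul(-4, -1))) = Mul(-14, Add(Mul(-11, Pow(Mul(Rational(1, 2), Rational(-1, 8), -2), -1)), 4)) = Mul(-14, Add(Mul(-11, Pow(Rational(1, 8), -1)), 4)) = Mul(-14, Add(Mul(-11, 8), 4)) = Mul(-14, Add(-88, 4)) = Mul(-14, -84) = 1176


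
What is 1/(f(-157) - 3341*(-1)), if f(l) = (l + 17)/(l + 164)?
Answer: 1/3321 ≈ 0.00030111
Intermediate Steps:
f(l) = (17 + l)/(164 + l)
1/(f(-157) - 3341*(-1)) = 1/((17 - 157)/(164 - 157) - 3341*(-1)) = 1/(-140/7 + 3341) = 1/((⅐)*(-140) + 3341) = 1/(-20 + 3341) = 1/3321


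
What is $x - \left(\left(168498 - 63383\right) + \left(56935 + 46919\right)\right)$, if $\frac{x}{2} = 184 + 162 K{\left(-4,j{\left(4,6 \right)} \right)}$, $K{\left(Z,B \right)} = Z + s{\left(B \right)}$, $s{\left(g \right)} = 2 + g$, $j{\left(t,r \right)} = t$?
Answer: $-207953$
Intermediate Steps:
$K{\left(Z,B \right)} = 2 + B + Z$ ($K{\left(Z,B \right)} = Z + \left(2 + B\right) = 2 + B + Z$)
$x = 1016$ ($x = 2 \left(184 + 162 \left(2 + 4 - 4\right)\right) = 2 \left(184 + 162 \cdot 2\right) = 2 \left(184 + 324\right) = 2 \cdot 508 = 1016$)
$x - \left(\left(168498 - 63383\right) + \left(56935 + 46919\right)\right) = 1016 - \left(\left(168498 - 63383\right) + \left(56935 + 46919\right)\right) = 1016 - \left(105115 + 103854\right) = 1016 - 208969 = -207953$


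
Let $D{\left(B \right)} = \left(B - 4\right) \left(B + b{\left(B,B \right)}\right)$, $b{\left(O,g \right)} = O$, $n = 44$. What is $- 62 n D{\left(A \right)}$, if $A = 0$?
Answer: $0$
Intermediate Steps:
$D{\left(B \right)} = 2 B \left(-4 + B\right)$ ($D{\left(B \right)} = \left(B - 4\right) \left(B + B\right) = \left(-4 + B\right) 2 B = 2 B \left(-4 + B\right)$)
$- 62 n D{\left(A \right)} = \left(-62\right) 44 \cdot 2 \cdot 0 \left(-4 + 0\right) = - 2728 \cdot 2 \cdot 0 \left(-4\right) = \left(-2728\right) 0 = 0$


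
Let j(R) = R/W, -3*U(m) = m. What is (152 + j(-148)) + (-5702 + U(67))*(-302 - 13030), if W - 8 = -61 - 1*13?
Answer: 2518459886/33 ≈ 7.6317e+7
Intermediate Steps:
W = -66 (W = 8 + (-61 - 1*13) = 8 + (-61 - 13) = 8 - 74 = -66)
U(m) = -m/3
j(R) = -R/66 (j(R) = R/(-66) = R*(-1/66) = -R/66)
(152 + j(-148)) + (-5702 + U(67))*(-302 - 13030) = (152 - 1/66*(-148)) + (-5702 - 1/3*67)*(-302 - 13030) = (152 + 74/33) + (-5702 - 67/3)*(-13332) = 5090/33 - 17173/3*(-13332) = 5090/33 + 76316812 = 2518459886/33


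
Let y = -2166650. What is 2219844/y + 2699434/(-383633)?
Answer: -3350167044676/415599219725 ≈ -8.0611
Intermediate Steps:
2219844/y + 2699434/(-383633) = 2219844/(-2166650) + 2699434/(-383633) = 2219844*(-1/2166650) + 2699434*(-1/383633) = -1109922/1083325 - 2699434/383633 = -3350167044676/415599219725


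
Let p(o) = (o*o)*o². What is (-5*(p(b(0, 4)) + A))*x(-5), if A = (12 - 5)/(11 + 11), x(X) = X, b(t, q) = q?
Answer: 140975/22 ≈ 6408.0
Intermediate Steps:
A = 7/22 ≈ 0.31818
p(o) = o⁴ (p(o) = o²*o² = o⁴)
(-5*(p(b(0, 4)) + A))*x(-5) = -5*(4⁴ + 7/22)*(-5) = -5*(256 + 7/22)*(-5) = -5*5639/22*(-5) = -28195/22*(-5) = 140975/22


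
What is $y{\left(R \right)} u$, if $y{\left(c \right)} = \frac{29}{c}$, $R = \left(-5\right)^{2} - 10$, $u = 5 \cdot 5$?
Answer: $\frac{145}{3} \approx 48.333$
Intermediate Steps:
$u = 25$
$R = 15$ ($R = 25 - 10 = 15$)
$y{\left(R \right)} u = \frac{29}{15} \cdot 25 = \frac{145}{3}$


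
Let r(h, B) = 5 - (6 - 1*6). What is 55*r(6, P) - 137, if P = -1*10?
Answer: 138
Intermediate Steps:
P = -10
r(h, B) = 5 (r(h, B) = 5 - (6 - 6) = 5 - 1*0 = 5 + 0 = 5)
55*r(6, P) - 137 = 55*5 - 137 = 275 - 137 = 138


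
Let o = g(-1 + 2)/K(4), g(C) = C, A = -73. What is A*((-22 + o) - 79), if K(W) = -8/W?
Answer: 14819/2 ≈ 7409.5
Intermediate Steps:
o = -½ (o = (-1 + 2)/((-8/4)) = 1/(-8*¼) = 1/(-2) = 1*(-½) = -½ ≈ -0.50000)
A*((-22 + o) - 79) = -73*((-22 - ½) - 79) = -73*(-45/2 - 79) = -73*(-203/2) = 14819/2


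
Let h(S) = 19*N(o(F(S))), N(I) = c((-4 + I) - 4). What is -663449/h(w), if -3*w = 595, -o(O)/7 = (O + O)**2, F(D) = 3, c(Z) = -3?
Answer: 663449/57 ≈ 11639.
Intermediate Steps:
o(O) = -28*O**2 (o(O) = -7*(O + O)**2 = -7*4*O**2 = -28*O**2)
N(I) = -3
w = -595/3 (w = -1/3*595 = -595/3 ≈ -198.33)
h(S) = -57 (h(S) = 19*(-3) = -57)
-663449/h(w) = -663449/(-57) = -663449*(-1/57) = 663449/57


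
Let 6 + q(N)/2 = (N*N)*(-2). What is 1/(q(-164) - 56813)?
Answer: -1/164409 ≈ -6.0824e-6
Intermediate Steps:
q(N) = -12 - 4*N² (q(N) = -12 + 2*((N*N)*(-2)) = -12 + 2*(N²*(-2)) = -12 + 2*(-2*N²) = -12 - 4*N²)
1/(q(-164) - 56813) = 1/((-12 - 4*(-164)²) - 56813) = 1/((-12 - 4*26896) - 56813) = 1/((-12 - 107584) - 56813) = 1/(-107596 - 56813) = 1/(-164409) = -1/164409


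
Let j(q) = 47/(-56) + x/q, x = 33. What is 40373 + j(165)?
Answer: 11304261/280 ≈ 40372.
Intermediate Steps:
j(q) = -47/56 + 33/q (j(q) = 47/(-56) + 33/q = 47*(-1/56) + 33/q = -47/56 + 33/q)
40373 + j(165) = 40373 + (-47/56 + 33/165) = 40373 + (-47/56 + 33*(1/165)) = 40373 + (-47/56 + 1/5) = 40373 - 179/280 = 11304261/280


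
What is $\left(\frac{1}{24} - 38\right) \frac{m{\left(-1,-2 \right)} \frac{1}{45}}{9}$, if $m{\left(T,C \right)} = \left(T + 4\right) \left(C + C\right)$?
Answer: $\frac{911}{810} \approx 1.1247$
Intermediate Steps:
$m{\left(T,C \right)} = 2 C \left(4 + T\right)$ ($m{\left(T,C \right)} = \left(4 + T\right) 2 C = 2 C \left(4 + T\right)$)
$\left(\frac{1}{24} - 38\right) \frac{m{\left(-1,-2 \right)} \frac{1}{45}}{9} = \left(\frac{1}{24} - 38\right) \frac{2 \left(-2\right) \left(4 - 1\right) \frac{1}{45}}{9} = \left(\frac{1}{24} - 38\right) 2 \left(-2\right) 3 \cdot \frac{1}{45} \cdot \frac{1}{9} = - \frac{911 \left(-12\right) \frac{1}{45} \cdot \frac{1}{9}}{24} = - \frac{911 \left(\left(- \frac{4}{15}\right) \frac{1}{9}\right)}{24} = \left(- \frac{911}{24}\right) \left(- \frac{4}{135}\right) = \frac{911}{810}$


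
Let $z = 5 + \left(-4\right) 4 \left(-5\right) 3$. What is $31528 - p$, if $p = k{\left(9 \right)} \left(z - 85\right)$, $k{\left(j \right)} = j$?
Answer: $30088$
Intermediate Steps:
$z = 245$ ($z = 5 + \left(-16\right) \left(-5\right) 3 = 5 + 80 \cdot 3 = 5 + 240 = 245$)
$p = 1440$ ($p = 9 \left(245 - 85\right) = 9 \cdot 160 = 1440$)
$31528 - p = 31528 - 1440 = 30088$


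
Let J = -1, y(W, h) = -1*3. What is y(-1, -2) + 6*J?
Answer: -9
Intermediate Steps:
y(W, h) = -3
y(-1, -2) + 6*J = -3 + 6*(-1) = -3 - 6 = -9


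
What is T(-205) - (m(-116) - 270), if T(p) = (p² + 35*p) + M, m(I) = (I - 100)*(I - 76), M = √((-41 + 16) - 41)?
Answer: -6352 + I*√66 ≈ -6352.0 + 8.124*I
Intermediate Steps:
M = I*√66 (M = √(-25 - 41) = √(-66) = I*√66 ≈ 8.124*I)
m(I) = (-100 + I)*(-76 + I)
T(p) = p² + 35*p + I*√66 (T(p) = (p² + 35*p) + I*√66 = p² + 35*p + I*√66)
T(-205) - (m(-116) - 270) = ((-205)² + 35*(-205) + I*√66) - ((7600 + (-116)² - 176*(-116)) - 270) = (42025 - 7175 + I*√66) - ((7600 + 13456 + 20416) - 270) = (34850 + I*√66) - (41472 - 270) = (34850 + I*√66) - 1*41202 = (34850 + I*√66) - 41202 = -6352 + I*√66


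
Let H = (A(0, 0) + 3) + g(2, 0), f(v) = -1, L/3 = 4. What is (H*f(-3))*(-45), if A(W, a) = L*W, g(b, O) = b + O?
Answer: 225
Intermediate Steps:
L = 12 (L = 3*4 = 12)
g(b, O) = O + b
A(W, a) = 12*W
H = 5 (H = (12*0 + 3) + (0 + 2) = (0 + 3) + 2 = 3 + 2 = 5)
(H*f(-3))*(-45) = (5*(-1))*(-45) = -5*(-45) = 225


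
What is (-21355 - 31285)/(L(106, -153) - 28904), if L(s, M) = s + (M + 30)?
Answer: 52640/28921 ≈ 1.8201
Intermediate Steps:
L(s, M) = 30 + M + s (L(s, M) = s + (30 + M) = 30 + M + s)
(-21355 - 31285)/(L(106, -153) - 28904) = (-21355 - 31285)/((30 - 153 + 106) - 28904) = -52640/(-17 - 28904) = -52640/(-28921) = -52640*(-1/28921) = 52640/28921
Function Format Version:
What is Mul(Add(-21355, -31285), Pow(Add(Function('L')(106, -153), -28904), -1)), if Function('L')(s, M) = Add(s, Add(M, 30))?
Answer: Rational(52640, 28921) ≈ 1.8201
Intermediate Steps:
Function('L')(s, M) = Add(30, M, s) (Function('L')(s, M) = Add(s, Add(30, M)) = Add(30, M, s))
Mul(Add(-21355, -31285), Pow(Add(Function('L')(106, -153), -28904), -1)) = Mul(Add(-21355, -31285), Pow(Add(Add(30, -153, 106), -28904), -1)) = Mul(-52640, Pow(Add(-17, -28904), -1)) = Mul(-52640, Pow(-28921, -1)) = Mul(-52640, Rational(-1, 28921)) = Rational(52640, 28921)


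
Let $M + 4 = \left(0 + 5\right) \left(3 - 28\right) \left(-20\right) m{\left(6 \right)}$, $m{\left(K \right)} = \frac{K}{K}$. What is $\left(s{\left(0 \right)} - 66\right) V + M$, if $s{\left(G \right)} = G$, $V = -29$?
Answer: $4410$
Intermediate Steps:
$m{\left(K \right)} = 1$
$M = 2496$ ($M = -4 + \left(0 + 5\right) \left(3 - 28\right) \left(-20\right) 1 = -4 + 5 \left(-25\right) \left(-20\right) 1 = -4 + \left(-125\right) \left(-20\right) 1 = -4 + 2500 \cdot 1 = -4 + 2500 = 2496$)
$\left(s{\left(0 \right)} - 66\right) V + M = \left(0 - 66\right) \left(-29\right) + 2496 = \left(-66\right) \left(-29\right) + 2496 = 1914 + 2496 = 4410$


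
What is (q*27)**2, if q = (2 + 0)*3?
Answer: 26244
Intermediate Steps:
q = 6 (q = 2*3 = 6)
(q*27)**2 = (6*27)**2 = 162**2 = 26244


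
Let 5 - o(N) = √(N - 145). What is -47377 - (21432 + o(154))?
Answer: -68811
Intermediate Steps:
o(N) = 5 - √(-145 + N) (o(N) = 5 - √(N - 145) = 5 - √(-145 + N))
-47377 - (21432 + o(154)) = -47377 - (21432 + (5 - √(-145 + 154))) = -47377 - (21432 + (5 - √9)) = -47377 - (21432 + (5 - 1*3)) = -47377 - (21432 + (5 - 3)) = -47377 - (21432 + 2) = -47377 - 1*21434 = -47377 - 21434 = -68811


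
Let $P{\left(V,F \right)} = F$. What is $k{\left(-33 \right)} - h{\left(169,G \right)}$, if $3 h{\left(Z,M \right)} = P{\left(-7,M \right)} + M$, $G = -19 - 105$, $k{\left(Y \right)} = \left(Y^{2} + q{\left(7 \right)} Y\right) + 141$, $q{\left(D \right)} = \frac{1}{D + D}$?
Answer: $\frac{55033}{42} \approx 1310.3$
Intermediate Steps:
$q{\left(D \right)} = \frac{1}{2 D}$
$k{\left(Y \right)} = 141 + Y^{2} + \frac{Y}{14}$ ($k{\left(Y \right)} = \left(Y^{2} + \frac{1}{2 \cdot 7} Y\right) + 141 = \left(Y^{2} + \frac{1}{2} \cdot \frac{1}{7} Y\right) + 141 = \left(Y^{2} + \frac{Y}{14}\right) + 141 = 141 + Y^{2} + \frac{Y}{14}$)
$G = -124$
$h{\left(Z,M \right)} = \frac{2 M}{3}$ ($h{\left(Z,M \right)} = \frac{M + M}{3} = \frac{2 M}{3}$)
$k{\left(-33 \right)} - h{\left(169,G \right)} = \left(141 + \left(-33\right)^{2} + \frac{1}{14} \left(-33\right)\right) - \frac{2}{3} \left(-124\right) = \left(141 + 1089 - \frac{33}{14}\right) - - \frac{248}{3} = \frac{17187}{14} + \frac{248}{3} = \frac{55033}{42}$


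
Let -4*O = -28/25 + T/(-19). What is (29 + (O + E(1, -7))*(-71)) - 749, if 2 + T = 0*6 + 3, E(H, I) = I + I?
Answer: 481053/1900 ≈ 253.19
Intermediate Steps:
E(H, I) = 2*I
T = 1 (T = -2 + (0*6 + 3) = -2 + (0 + 3) = -2 + 3 = 1)
O = 557/1900 (O = -(-28/25 + 1/(-19))/4 = -(-28*1/25 + 1*(-1/19))/4 = -(-28/25 - 1/19)/4 = -¼*(-557/475) = 557/1900 ≈ 0.29316)
(29 + (O + E(1, -7))*(-71)) - 749 = (29 + (557/1900 + 2*(-7))*(-71)) - 749 = (29 + (557/1900 - 14)*(-71)) - 749 = (29 - 26043/1900*(-71)) - 749 = (29 + 1849053/1900) - 749 = 1904153/1900 - 749 = 481053/1900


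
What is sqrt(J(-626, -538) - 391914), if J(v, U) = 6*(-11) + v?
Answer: I*sqrt(392606) ≈ 626.58*I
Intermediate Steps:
J(v, U) = -66 + v
sqrt(J(-626, -538) - 391914) = sqrt((-66 - 626) - 391914) = sqrt(-692 - 391914) = sqrt(-392606) = I*sqrt(392606)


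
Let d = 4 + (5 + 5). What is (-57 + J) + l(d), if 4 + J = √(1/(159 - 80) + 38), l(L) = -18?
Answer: -79 + √237237/79 ≈ -72.835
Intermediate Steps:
d = 14 (d = 4 + 10 = 14)
J = -4 + √237237/79 (J = -4 + √(1/(159 - 80) + 38) = -4 + √(1/79 + 38) = -4 + √(3003/79) = -4 + √237237/79 ≈ 2.1654)
(-57 + J) + l(d) = (-57 + (-4 + √237237/79)) - 18 = (-61 + √237237/79) - 18 = -79 + √237237/79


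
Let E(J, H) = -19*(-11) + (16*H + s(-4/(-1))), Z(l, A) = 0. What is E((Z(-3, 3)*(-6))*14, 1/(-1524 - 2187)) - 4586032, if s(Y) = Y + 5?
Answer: -17017955770/3711 ≈ -4.5858e+6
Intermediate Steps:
s(Y) = 5 + Y
E(J, H) = 218 + 16*H (E(J, H) = -19*(-11) + (16*H + (5 - 4/(-1))) = 209 + (16*H + (5 - 4*(-1))) = 209 + (16*H + (5 + 4)) = 209 + (16*H + 9) = 209 + (9 + 16*H) = 218 + 16*H)
E((Z(-3, 3)*(-6))*14, 1/(-1524 - 2187)) - 4586032 = (218 + 16/(-1524 - 2187)) - 4586032 = (218 + 16/(-3711)) - 4586032 = (218 + 16*(-1/3711)) - 4586032 = (218 - 16/3711) - 4586032 = 808982/3711 - 4586032 = -17017955770/3711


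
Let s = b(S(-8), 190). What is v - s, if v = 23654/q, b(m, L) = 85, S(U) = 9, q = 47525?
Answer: -4015971/47525 ≈ -84.502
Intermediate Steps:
s = 85
v = 23654/47525 ≈ 0.49772
v - s = 23654/47525 - 1*85 = 23654/47525 - 85 = -4015971/47525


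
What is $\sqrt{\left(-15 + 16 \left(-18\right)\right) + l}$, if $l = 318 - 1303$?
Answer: $2 i \sqrt{322} \approx 35.889 i$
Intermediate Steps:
$l = -985$ ($l = 318 - 1303 = -985$)
$\sqrt{\left(-15 + 16 \left(-18\right)\right) + l} = \sqrt{\left(-15 + 16 \left(-18\right)\right) - 985} = \sqrt{\left(-15 - 288\right) - 985} = \sqrt{-303 - 985} = \sqrt{-1288} = 2 i \sqrt{322}$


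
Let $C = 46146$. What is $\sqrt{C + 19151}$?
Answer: $\sqrt{65297} \approx 255.53$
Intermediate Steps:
$\sqrt{C + 19151} = \sqrt{46146 + 19151} = \sqrt{65297}$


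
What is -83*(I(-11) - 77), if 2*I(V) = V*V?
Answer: 2739/2 ≈ 1369.5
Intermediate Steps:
I(V) = V²/2 (I(V) = (V*V)/2 = V²/2)
-83*(I(-11) - 77) = -83*((½)*(-11)² - 77) = -83*((½)*121 - 77) = -83*(121/2 - 77) = -83*(-33/2) = 2739/2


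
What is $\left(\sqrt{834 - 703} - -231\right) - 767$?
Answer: $-536 + \sqrt{131} \approx -524.55$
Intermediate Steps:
$\left(\sqrt{834 - 703} - -231\right) - 767 = \left(\sqrt{131} + 231\right) - 767 = \left(231 + \sqrt{131}\right) - 767 = -536 + \sqrt{131}$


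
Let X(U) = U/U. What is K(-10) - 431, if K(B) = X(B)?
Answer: -430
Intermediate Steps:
X(U) = 1
K(B) = 1
K(-10) - 431 = 1 - 431 = -430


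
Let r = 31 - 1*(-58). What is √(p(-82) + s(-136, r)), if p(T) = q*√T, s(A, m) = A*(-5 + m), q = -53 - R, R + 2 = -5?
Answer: √(-11424 - 46*I*√82) ≈ 1.948 - 106.9*I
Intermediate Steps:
R = -7 (R = -2 - 5 = -7)
r = 89 (r = 31 + 58 = 89)
q = -46 (q = -53 - 1*(-7) = -53 + 7 = -46)
p(T) = -46*√T
√(p(-82) + s(-136, r)) = √(-46*I*√82 - 136*(-5 + 89)) = √(-46*I*√82 - 136*84) = √(-46*I*√82 - 11424) = √(-11424 - 46*I*√82)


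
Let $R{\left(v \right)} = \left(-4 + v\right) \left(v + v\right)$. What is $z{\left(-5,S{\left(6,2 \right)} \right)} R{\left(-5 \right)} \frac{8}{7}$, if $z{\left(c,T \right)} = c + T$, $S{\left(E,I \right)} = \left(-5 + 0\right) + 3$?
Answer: $-720$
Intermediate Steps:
$S{\left(E,I \right)} = -2$ ($S{\left(E,I \right)} = -5 + 3 = -2$)
$R{\left(v \right)} = 2 v \left(-4 + v\right)$ ($R{\left(v \right)} = \left(-4 + v\right) 2 v = 2 v \left(-4 + v\right)$)
$z{\left(c,T \right)} = T + c$
$z{\left(-5,S{\left(6,2 \right)} \right)} R{\left(-5 \right)} \frac{8}{7} = \left(-2 - 5\right) 2 \left(-5\right) \left(-4 - 5\right) \frac{8}{7} = - 7 \cdot 2 \left(-5\right) \left(-9\right) 8 \cdot \frac{1}{7} = \left(-7\right) 90 \cdot \frac{8}{7} = \left(-630\right) \frac{8}{7} = -720$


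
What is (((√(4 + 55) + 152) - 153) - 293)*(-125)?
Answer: 36750 - 125*√59 ≈ 35790.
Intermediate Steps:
(((√(4 + 55) + 152) - 153) - 293)*(-125) = (((√59 + 152) - 153) - 293)*(-125) = (((152 + √59) - 153) - 293)*(-125) = ((-1 + √59) - 293)*(-125) = (-294 + √59)*(-125) = 36750 - 125*√59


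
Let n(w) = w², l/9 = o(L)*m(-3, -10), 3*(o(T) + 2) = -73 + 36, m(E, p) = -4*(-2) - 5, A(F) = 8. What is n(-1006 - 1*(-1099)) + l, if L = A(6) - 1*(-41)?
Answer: 8262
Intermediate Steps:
L = 49 (L = 8 - 1*(-41) = 8 + 41 = 49)
m(E, p) = 3 (m(E, p) = 8 - 5 = 3)
o(T) = -43/3 (o(T) = -2 + (-73 + 36)/3 = -2 + (⅓)*(-37) = -2 - 37/3 = -43/3)
l = -387 (l = 9*(-43/3*3) = 9*(-43) = -387)
n(-1006 - 1*(-1099)) + l = (-1006 - 1*(-1099))² - 387 = (-1006 + 1099)² - 387 = 93² - 387 = 8649 - 387 = 8262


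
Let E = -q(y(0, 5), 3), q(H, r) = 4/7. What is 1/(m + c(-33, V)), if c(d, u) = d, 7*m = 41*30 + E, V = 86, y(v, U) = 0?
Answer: 49/6989 ≈ 0.0070110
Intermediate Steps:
q(H, r) = 4/7 (q(H, r) = 4*(⅐) = 4/7)
E = -4/7 (E = -1*4/7 = -4/7 ≈ -0.57143)
m = 8606/49 (m = (41*30 - 4/7)/7 = (1230 - 4/7)/7 = (⅐)*(8606/7) = 8606/49 ≈ 175.63)
1/(m + c(-33, V)) = 1/(8606/49 - 33) = 1/(6989/49) = 49/6989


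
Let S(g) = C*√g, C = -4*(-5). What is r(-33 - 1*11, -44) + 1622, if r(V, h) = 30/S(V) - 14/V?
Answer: 35691/22 - 3*I*√11/44 ≈ 1622.3 - 0.22613*I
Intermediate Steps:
C = 20
S(g) = 20*√g
r(V, h) = -14/V + 3/(2*√V) (r(V, h) = 30/((20*√V)) - 14/V = 30*(1/(20*√V)) - 14/V = 3/(2*√V) - 14/V = -14/V + 3/(2*√V))
r(-33 - 1*11, -44) + 1622 = (-14/(-33 - 1*11) + 3/(2*√(-33 - 1*11))) + 1622 = (-14/(-33 - 11) + 3/(2*√(-33 - 11))) + 1622 = (-14/(-44) + 3/(2*√(-44))) + 1622 = (-14*(-1/44) + 3*(-I*√11/22)/2) + 1622 = (7/22 - 3*I*√11/44) + 1622 = 35691/22 - 3*I*√11/44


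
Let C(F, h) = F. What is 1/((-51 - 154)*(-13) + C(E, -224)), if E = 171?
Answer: 1/2836 ≈ 0.00035261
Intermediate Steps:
1/((-51 - 154)*(-13) + C(E, -224)) = 1/((-51 - 154)*(-13) + 171) = 1/(-205*(-13) + 171) = 1/(2665 + 171) = 1/2836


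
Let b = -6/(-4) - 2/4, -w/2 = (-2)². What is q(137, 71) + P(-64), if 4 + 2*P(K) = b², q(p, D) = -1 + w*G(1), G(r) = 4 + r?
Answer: -85/2 ≈ -42.500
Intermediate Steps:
w = -8 (w = -2*(-2)² = -2*4 = -8)
b = 1 (b = -6*(-¼) - 2*¼ = 3/2 - ½ = 1)
q(p, D) = -41 (q(p, D) = -1 - 8*(4 + 1) = -1 - 8*5 = -1 - 40 = -41)
P(K) = -3/2 (P(K) = -2 + (½)*1² = -2 + (½)*1 = -2 + ½ = -3/2)
q(137, 71) + P(-64) = -41 - 3/2 = -85/2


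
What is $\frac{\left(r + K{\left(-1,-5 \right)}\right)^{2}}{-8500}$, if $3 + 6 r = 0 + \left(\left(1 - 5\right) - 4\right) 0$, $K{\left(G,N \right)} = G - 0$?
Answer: $- \frac{9}{34000} \approx -0.00026471$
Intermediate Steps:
$K{\left(G,N \right)} = G$ ($K{\left(G,N \right)} = G + 0 = G$)
$r = - \frac{1}{2}$ ($r = - \frac{1}{2} + \frac{0 + \left(\left(1 - 5\right) - 4\right) 0}{6} = - \frac{1}{2} + \frac{0 + \left(-4 - 4\right) 0}{6} = - \frac{1}{2} + \frac{0 - 0}{6} = - \frac{1}{2} + \frac{0 + 0}{6} = - \frac{1}{2} + \frac{1}{6} \cdot 0 = - \frac{1}{2} + 0 = - \frac{1}{2} \approx -0.5$)
$\frac{\left(r + K{\left(-1,-5 \right)}\right)^{2}}{-8500} = \frac{\left(- \frac{1}{2} - 1\right)^{2}}{-8500} = \left(- \frac{3}{2}\right)^{2} \left(- \frac{1}{8500}\right) = \frac{9}{4} \left(- \frac{1}{8500}\right) = - \frac{9}{34000}$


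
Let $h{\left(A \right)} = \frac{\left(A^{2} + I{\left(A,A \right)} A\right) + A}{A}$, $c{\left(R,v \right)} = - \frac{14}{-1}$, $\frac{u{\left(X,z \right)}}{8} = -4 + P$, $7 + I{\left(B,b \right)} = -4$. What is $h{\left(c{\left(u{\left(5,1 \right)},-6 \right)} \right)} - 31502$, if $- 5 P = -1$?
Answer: $-31498$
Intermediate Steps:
$I{\left(B,b \right)} = -11$ ($I{\left(B,b \right)} = -7 - 4 = -11$)
$P = \frac{1}{5}$ ($P = \left(- \frac{1}{5}\right) \left(-1\right) = \frac{1}{5} \approx 0.2$)
$u{\left(X,z \right)} = - \frac{152}{5}$ ($u{\left(X,z \right)} = 8 \left(-4 + \frac{1}{5}\right) = 8 \left(- \frac{19}{5}\right) = - \frac{152}{5}$)
$c{\left(R,v \right)} = 14$ ($c{\left(R,v \right)} = \left(-14\right) \left(-1\right) = 14$)
$h{\left(A \right)} = \frac{A^{2} - 10 A}{A}$ ($h{\left(A \right)} = \frac{\left(A^{2} - 11 A\right) + A}{A} = \frac{A^{2} - 10 A}{A}$)
$h{\left(c{\left(u{\left(5,1 \right)},-6 \right)} \right)} - 31502 = \left(-10 + 14\right) - 31502 = 4 - 31502 = -31498$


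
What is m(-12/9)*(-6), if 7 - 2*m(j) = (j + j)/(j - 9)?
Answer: -627/31 ≈ -20.226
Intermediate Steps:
m(j) = 7/2 - j/(-9 + j) (m(j) = 7/2 - (j + j)/(2*(j - 9)) = 7/2 - 2*j/(2*(-9 + j)) = 7/2 - j/(-9 + j))
m(-12/9)*(-6) = ((-63 + 5*(-12/9))/(2*(-9 - 12/9)))*(-6) = ((-63 + 5*(-12*⅑))/(2*(-9 - 12*⅑)))*(-6) = ((-63 + 5*(-4/3))/(2*(-9 - 4/3)))*(-6) = ((-63 - 20/3)/(2*(-31/3)))*(-6) = ((½)*(-3/31)*(-209/3))*(-6) = (209/62)*(-6) = -627/31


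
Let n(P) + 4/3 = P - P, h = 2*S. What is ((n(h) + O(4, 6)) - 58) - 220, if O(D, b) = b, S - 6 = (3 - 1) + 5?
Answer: -820/3 ≈ -273.33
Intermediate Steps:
S = 13 (S = 6 + ((3 - 1) + 5) = 6 + (2 + 5) = 6 + 7 = 13)
h = 26 (h = 2*13 = 26)
n(P) = -4/3 (n(P) = -4/3 + (P - P) = -4/3 + 0 = -4/3)
((n(h) + O(4, 6)) - 58) - 220 = ((-4/3 + 6) - 58) - 220 = (14/3 - 58) - 220 = -160/3 - 220 = -820/3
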